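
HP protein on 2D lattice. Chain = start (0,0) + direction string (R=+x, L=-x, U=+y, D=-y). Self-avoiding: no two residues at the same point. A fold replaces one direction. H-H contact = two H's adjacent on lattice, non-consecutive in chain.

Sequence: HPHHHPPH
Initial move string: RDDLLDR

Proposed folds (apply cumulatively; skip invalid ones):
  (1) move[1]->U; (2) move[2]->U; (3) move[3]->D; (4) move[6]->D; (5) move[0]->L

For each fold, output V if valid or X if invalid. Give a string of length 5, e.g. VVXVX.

Answer: XXVVV

Derivation:
Initial: RDDLLDR -> [(0, 0), (1, 0), (1, -1), (1, -2), (0, -2), (-1, -2), (-1, -3), (0, -3)]
Fold 1: move[1]->U => RUDLLDR INVALID (collision), skipped
Fold 2: move[2]->U => RDULLDR INVALID (collision), skipped
Fold 3: move[3]->D => RDDDLDR VALID
Fold 4: move[6]->D => RDDDLDD VALID
Fold 5: move[0]->L => LDDDLDD VALID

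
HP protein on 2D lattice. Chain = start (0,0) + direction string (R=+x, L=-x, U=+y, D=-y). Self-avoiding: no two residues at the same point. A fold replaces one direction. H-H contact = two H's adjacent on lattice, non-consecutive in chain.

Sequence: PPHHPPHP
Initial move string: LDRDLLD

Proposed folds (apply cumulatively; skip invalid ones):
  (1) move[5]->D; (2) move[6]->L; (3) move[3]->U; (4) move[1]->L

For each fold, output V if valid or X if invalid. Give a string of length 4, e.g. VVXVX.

Initial: LDRDLLD -> [(0, 0), (-1, 0), (-1, -1), (0, -1), (0, -2), (-1, -2), (-2, -2), (-2, -3)]
Fold 1: move[5]->D => LDRDLDD VALID
Fold 2: move[6]->L => LDRDLDL VALID
Fold 3: move[3]->U => LDRULDL INVALID (collision), skipped
Fold 4: move[1]->L => LLRDLDL INVALID (collision), skipped

Answer: VVXX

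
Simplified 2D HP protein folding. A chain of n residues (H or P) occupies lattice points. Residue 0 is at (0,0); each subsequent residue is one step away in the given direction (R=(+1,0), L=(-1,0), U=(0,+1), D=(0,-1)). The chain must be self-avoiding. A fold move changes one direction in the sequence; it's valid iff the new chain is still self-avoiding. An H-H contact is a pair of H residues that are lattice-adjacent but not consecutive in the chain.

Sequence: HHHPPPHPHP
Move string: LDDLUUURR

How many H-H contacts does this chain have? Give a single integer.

Positions: [(0, 0), (-1, 0), (-1, -1), (-1, -2), (-2, -2), (-2, -1), (-2, 0), (-2, 1), (-1, 1), (0, 1)]
H-H contact: residue 1 @(-1,0) - residue 6 @(-2, 0)
H-H contact: residue 1 @(-1,0) - residue 8 @(-1, 1)

Answer: 2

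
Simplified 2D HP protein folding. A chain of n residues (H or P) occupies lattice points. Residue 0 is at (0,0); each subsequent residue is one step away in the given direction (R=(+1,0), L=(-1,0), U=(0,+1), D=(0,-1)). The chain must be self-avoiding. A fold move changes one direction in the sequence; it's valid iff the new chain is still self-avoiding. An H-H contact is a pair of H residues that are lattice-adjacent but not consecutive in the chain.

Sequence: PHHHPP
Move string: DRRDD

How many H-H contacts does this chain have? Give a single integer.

Answer: 0

Derivation:
Positions: [(0, 0), (0, -1), (1, -1), (2, -1), (2, -2), (2, -3)]
No H-H contacts found.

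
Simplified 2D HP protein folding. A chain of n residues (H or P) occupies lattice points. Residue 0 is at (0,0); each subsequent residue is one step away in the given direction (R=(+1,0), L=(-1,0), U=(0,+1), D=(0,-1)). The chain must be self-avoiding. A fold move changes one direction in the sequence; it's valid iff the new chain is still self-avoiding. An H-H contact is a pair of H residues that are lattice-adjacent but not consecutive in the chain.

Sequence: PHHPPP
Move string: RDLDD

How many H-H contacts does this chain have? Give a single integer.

Answer: 0

Derivation:
Positions: [(0, 0), (1, 0), (1, -1), (0, -1), (0, -2), (0, -3)]
No H-H contacts found.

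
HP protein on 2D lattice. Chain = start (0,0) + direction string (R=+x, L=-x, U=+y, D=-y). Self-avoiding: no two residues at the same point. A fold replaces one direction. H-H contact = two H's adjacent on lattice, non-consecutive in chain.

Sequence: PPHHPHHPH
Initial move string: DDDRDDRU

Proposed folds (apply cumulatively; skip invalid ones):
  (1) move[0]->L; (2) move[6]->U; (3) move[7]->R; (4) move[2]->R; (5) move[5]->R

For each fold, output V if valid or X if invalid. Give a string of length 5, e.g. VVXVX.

Initial: DDDRDDRU -> [(0, 0), (0, -1), (0, -2), (0, -3), (1, -3), (1, -4), (1, -5), (2, -5), (2, -4)]
Fold 1: move[0]->L => LDDRDDRU VALID
Fold 2: move[6]->U => LDDRDDUU INVALID (collision), skipped
Fold 3: move[7]->R => LDDRDDRR VALID
Fold 4: move[2]->R => LDRRDDRR VALID
Fold 5: move[5]->R => LDRRDRRR VALID

Answer: VXVVV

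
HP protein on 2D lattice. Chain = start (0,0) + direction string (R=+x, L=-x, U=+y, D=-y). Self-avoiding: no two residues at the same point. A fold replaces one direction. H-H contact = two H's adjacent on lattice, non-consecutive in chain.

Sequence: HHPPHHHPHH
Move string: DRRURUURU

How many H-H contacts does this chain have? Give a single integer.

Positions: [(0, 0), (0, -1), (1, -1), (2, -1), (2, 0), (3, 0), (3, 1), (3, 2), (4, 2), (4, 3)]
No H-H contacts found.

Answer: 0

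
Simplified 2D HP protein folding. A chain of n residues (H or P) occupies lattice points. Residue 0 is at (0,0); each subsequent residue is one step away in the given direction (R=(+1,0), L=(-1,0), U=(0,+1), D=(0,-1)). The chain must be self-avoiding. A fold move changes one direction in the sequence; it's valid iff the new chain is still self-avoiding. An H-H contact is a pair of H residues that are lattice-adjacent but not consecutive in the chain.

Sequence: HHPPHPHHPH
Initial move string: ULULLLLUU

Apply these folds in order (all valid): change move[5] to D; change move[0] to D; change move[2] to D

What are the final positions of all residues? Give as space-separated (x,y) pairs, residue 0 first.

Answer: (0,0) (0,-1) (-1,-1) (-1,-2) (-2,-2) (-3,-2) (-3,-3) (-4,-3) (-4,-2) (-4,-1)

Derivation:
Initial moves: ULULLLLUU
Fold: move[5]->D => ULULLDLUU (positions: [(0, 0), (0, 1), (-1, 1), (-1, 2), (-2, 2), (-3, 2), (-3, 1), (-4, 1), (-4, 2), (-4, 3)])
Fold: move[0]->D => DLULLDLUU (positions: [(0, 0), (0, -1), (-1, -1), (-1, 0), (-2, 0), (-3, 0), (-3, -1), (-4, -1), (-4, 0), (-4, 1)])
Fold: move[2]->D => DLDLLDLUU (positions: [(0, 0), (0, -1), (-1, -1), (-1, -2), (-2, -2), (-3, -2), (-3, -3), (-4, -3), (-4, -2), (-4, -1)])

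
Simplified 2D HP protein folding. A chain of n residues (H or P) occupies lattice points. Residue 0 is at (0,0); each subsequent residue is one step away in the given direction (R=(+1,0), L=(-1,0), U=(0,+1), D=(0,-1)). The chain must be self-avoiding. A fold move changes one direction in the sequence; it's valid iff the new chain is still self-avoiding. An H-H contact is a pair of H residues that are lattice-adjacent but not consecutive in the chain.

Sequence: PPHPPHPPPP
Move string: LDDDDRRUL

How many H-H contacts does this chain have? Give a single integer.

Answer: 0

Derivation:
Positions: [(0, 0), (-1, 0), (-1, -1), (-1, -2), (-1, -3), (-1, -4), (0, -4), (1, -4), (1, -3), (0, -3)]
No H-H contacts found.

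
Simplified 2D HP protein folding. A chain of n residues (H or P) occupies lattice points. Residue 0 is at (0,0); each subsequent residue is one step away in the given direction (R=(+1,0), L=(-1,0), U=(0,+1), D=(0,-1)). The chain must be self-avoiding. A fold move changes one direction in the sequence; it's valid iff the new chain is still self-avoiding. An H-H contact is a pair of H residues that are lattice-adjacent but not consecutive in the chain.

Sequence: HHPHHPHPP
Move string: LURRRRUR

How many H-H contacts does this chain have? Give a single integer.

Positions: [(0, 0), (-1, 0), (-1, 1), (0, 1), (1, 1), (2, 1), (3, 1), (3, 2), (4, 2)]
H-H contact: residue 0 @(0,0) - residue 3 @(0, 1)

Answer: 1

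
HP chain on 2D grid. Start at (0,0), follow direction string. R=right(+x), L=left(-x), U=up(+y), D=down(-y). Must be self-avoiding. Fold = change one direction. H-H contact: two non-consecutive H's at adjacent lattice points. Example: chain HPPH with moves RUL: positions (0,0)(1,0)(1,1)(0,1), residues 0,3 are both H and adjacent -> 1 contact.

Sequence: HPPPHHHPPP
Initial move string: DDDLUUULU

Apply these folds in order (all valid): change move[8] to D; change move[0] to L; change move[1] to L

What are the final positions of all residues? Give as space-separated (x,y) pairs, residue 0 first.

Initial moves: DDDLUUULU
Fold: move[8]->D => DDDLUUULD (positions: [(0, 0), (0, -1), (0, -2), (0, -3), (-1, -3), (-1, -2), (-1, -1), (-1, 0), (-2, 0), (-2, -1)])
Fold: move[0]->L => LDDLUUULD (positions: [(0, 0), (-1, 0), (-1, -1), (-1, -2), (-2, -2), (-2, -1), (-2, 0), (-2, 1), (-3, 1), (-3, 0)])
Fold: move[1]->L => LLDLUUULD (positions: [(0, 0), (-1, 0), (-2, 0), (-2, -1), (-3, -1), (-3, 0), (-3, 1), (-3, 2), (-4, 2), (-4, 1)])

Answer: (0,0) (-1,0) (-2,0) (-2,-1) (-3,-1) (-3,0) (-3,1) (-3,2) (-4,2) (-4,1)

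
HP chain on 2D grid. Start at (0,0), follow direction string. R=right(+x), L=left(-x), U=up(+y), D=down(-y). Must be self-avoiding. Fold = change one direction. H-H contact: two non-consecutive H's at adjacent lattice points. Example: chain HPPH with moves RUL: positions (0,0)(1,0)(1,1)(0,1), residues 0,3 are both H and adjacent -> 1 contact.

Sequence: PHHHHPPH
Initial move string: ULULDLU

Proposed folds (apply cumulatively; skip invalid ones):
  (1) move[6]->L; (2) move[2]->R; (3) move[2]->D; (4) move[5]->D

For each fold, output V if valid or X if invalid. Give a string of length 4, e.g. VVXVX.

Initial: ULULDLU -> [(0, 0), (0, 1), (-1, 1), (-1, 2), (-2, 2), (-2, 1), (-3, 1), (-3, 2)]
Fold 1: move[6]->L => ULULDLL VALID
Fold 2: move[2]->R => ULRLDLL INVALID (collision), skipped
Fold 3: move[2]->D => ULDLDLL VALID
Fold 4: move[5]->D => ULDLDDL VALID

Answer: VXVV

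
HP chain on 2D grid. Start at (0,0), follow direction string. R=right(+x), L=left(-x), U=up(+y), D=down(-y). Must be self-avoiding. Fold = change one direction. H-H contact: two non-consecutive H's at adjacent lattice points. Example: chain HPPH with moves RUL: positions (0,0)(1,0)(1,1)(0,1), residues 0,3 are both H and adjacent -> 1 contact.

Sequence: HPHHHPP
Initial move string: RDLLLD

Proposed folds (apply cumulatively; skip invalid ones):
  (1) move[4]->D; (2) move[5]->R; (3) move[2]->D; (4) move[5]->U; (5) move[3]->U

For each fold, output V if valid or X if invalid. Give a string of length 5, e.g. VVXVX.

Answer: VVVXX

Derivation:
Initial: RDLLLD -> [(0, 0), (1, 0), (1, -1), (0, -1), (-1, -1), (-2, -1), (-2, -2)]
Fold 1: move[4]->D => RDLLDD VALID
Fold 2: move[5]->R => RDLLDR VALID
Fold 3: move[2]->D => RDDLDR VALID
Fold 4: move[5]->U => RDDLDU INVALID (collision), skipped
Fold 5: move[3]->U => RDDUDR INVALID (collision), skipped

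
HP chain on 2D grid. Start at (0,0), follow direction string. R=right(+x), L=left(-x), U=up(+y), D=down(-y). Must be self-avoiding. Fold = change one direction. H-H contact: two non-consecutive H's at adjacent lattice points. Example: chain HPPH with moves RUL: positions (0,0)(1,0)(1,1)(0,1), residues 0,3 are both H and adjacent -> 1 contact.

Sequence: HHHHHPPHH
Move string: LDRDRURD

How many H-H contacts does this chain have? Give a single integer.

Positions: [(0, 0), (-1, 0), (-1, -1), (0, -1), (0, -2), (1, -2), (1, -1), (2, -1), (2, -2)]
H-H contact: residue 0 @(0,0) - residue 3 @(0, -1)

Answer: 1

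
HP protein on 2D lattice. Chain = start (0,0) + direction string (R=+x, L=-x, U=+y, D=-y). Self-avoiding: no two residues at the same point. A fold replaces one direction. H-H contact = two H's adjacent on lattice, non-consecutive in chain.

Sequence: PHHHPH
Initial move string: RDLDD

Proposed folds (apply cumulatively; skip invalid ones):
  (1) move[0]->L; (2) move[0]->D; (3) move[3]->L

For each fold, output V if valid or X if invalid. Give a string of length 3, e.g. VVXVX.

Initial: RDLDD -> [(0, 0), (1, 0), (1, -1), (0, -1), (0, -2), (0, -3)]
Fold 1: move[0]->L => LDLDD VALID
Fold 2: move[0]->D => DDLDD VALID
Fold 3: move[3]->L => DDLLD VALID

Answer: VVV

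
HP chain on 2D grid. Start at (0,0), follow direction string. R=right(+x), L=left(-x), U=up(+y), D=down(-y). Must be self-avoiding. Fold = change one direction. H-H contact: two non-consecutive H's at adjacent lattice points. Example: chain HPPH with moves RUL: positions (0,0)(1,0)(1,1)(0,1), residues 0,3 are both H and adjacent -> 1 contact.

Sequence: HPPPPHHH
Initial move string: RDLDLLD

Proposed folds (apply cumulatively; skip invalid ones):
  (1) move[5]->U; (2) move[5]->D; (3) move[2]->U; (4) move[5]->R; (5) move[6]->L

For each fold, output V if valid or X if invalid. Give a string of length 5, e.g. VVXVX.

Answer: XVXXV

Derivation:
Initial: RDLDLLD -> [(0, 0), (1, 0), (1, -1), (0, -1), (0, -2), (-1, -2), (-2, -2), (-2, -3)]
Fold 1: move[5]->U => RDLDLUD INVALID (collision), skipped
Fold 2: move[5]->D => RDLDLDD VALID
Fold 3: move[2]->U => RDUDLDD INVALID (collision), skipped
Fold 4: move[5]->R => RDLDLRD INVALID (collision), skipped
Fold 5: move[6]->L => RDLDLDL VALID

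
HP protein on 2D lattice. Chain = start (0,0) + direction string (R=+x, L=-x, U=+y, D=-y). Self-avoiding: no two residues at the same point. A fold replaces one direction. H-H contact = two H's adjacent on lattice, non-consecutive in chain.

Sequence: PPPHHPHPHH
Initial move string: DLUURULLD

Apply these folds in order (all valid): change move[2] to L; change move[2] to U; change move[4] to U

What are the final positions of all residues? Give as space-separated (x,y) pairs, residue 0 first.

Answer: (0,0) (0,-1) (-1,-1) (-1,0) (-1,1) (-1,2) (-1,3) (-2,3) (-3,3) (-3,2)

Derivation:
Initial moves: DLUURULLD
Fold: move[2]->L => DLLURULLD (positions: [(0, 0), (0, -1), (-1, -1), (-2, -1), (-2, 0), (-1, 0), (-1, 1), (-2, 1), (-3, 1), (-3, 0)])
Fold: move[2]->U => DLUURULLD (positions: [(0, 0), (0, -1), (-1, -1), (-1, 0), (-1, 1), (0, 1), (0, 2), (-1, 2), (-2, 2), (-2, 1)])
Fold: move[4]->U => DLUUUULLD (positions: [(0, 0), (0, -1), (-1, -1), (-1, 0), (-1, 1), (-1, 2), (-1, 3), (-2, 3), (-3, 3), (-3, 2)])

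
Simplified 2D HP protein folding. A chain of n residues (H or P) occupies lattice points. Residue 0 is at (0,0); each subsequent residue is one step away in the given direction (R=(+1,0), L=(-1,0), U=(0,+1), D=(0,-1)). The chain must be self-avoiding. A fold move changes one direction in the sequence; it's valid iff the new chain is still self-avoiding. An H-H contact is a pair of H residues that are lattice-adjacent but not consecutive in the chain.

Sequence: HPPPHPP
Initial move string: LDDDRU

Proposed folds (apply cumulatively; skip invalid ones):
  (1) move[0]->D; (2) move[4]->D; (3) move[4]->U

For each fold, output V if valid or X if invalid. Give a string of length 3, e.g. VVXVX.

Initial: LDDDRU -> [(0, 0), (-1, 0), (-1, -1), (-1, -2), (-1, -3), (0, -3), (0, -2)]
Fold 1: move[0]->D => DDDDRU VALID
Fold 2: move[4]->D => DDDDDU INVALID (collision), skipped
Fold 3: move[4]->U => DDDDUU INVALID (collision), skipped

Answer: VXX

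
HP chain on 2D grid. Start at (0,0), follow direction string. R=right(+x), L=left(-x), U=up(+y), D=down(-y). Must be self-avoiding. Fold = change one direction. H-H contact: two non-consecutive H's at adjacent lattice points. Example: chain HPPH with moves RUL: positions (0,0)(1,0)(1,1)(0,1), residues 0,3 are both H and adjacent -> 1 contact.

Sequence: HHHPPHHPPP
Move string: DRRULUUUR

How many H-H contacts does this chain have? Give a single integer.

Positions: [(0, 0), (0, -1), (1, -1), (2, -1), (2, 0), (1, 0), (1, 1), (1, 2), (1, 3), (2, 3)]
H-H contact: residue 0 @(0,0) - residue 5 @(1, 0)
H-H contact: residue 2 @(1,-1) - residue 5 @(1, 0)

Answer: 2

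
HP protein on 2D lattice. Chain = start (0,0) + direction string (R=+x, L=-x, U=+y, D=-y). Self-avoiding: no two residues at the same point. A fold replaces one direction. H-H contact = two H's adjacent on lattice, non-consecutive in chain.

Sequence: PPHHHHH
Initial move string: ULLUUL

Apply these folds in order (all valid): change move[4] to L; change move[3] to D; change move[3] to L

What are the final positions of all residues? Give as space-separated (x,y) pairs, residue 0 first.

Initial moves: ULLUUL
Fold: move[4]->L => ULLULL (positions: [(0, 0), (0, 1), (-1, 1), (-2, 1), (-2, 2), (-3, 2), (-4, 2)])
Fold: move[3]->D => ULLDLL (positions: [(0, 0), (0, 1), (-1, 1), (-2, 1), (-2, 0), (-3, 0), (-4, 0)])
Fold: move[3]->L => ULLLLL (positions: [(0, 0), (0, 1), (-1, 1), (-2, 1), (-3, 1), (-4, 1), (-5, 1)])

Answer: (0,0) (0,1) (-1,1) (-2,1) (-3,1) (-4,1) (-5,1)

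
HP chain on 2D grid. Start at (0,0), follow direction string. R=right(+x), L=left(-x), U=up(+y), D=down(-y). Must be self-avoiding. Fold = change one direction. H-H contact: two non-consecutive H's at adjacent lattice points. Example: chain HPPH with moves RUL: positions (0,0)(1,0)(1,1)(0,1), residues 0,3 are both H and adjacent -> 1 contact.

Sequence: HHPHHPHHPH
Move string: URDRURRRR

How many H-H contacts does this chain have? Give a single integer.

Answer: 1

Derivation:
Positions: [(0, 0), (0, 1), (1, 1), (1, 0), (2, 0), (2, 1), (3, 1), (4, 1), (5, 1), (6, 1)]
H-H contact: residue 0 @(0,0) - residue 3 @(1, 0)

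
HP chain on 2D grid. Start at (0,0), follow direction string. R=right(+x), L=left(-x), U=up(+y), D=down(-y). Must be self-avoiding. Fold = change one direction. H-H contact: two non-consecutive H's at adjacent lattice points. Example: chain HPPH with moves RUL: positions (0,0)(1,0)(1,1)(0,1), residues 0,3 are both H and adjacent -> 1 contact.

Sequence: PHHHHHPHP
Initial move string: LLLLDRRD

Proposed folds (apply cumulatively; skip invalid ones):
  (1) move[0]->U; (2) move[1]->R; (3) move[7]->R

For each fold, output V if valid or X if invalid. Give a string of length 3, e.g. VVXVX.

Initial: LLLLDRRD -> [(0, 0), (-1, 0), (-2, 0), (-3, 0), (-4, 0), (-4, -1), (-3, -1), (-2, -1), (-2, -2)]
Fold 1: move[0]->U => ULLLDRRD VALID
Fold 2: move[1]->R => URLLDRRD INVALID (collision), skipped
Fold 3: move[7]->R => ULLLDRRR INVALID (collision), skipped

Answer: VXX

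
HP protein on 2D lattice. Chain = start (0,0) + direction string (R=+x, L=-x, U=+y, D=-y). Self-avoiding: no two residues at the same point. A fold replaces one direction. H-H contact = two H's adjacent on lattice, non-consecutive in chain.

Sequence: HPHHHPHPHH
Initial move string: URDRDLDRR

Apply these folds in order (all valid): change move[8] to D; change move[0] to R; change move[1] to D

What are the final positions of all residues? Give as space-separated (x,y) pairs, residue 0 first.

Initial moves: URDRDLDRR
Fold: move[8]->D => URDRDLDRD (positions: [(0, 0), (0, 1), (1, 1), (1, 0), (2, 0), (2, -1), (1, -1), (1, -2), (2, -2), (2, -3)])
Fold: move[0]->R => RRDRDLDRD (positions: [(0, 0), (1, 0), (2, 0), (2, -1), (3, -1), (3, -2), (2, -2), (2, -3), (3, -3), (3, -4)])
Fold: move[1]->D => RDDRDLDRD (positions: [(0, 0), (1, 0), (1, -1), (1, -2), (2, -2), (2, -3), (1, -3), (1, -4), (2, -4), (2, -5)])

Answer: (0,0) (1,0) (1,-1) (1,-2) (2,-2) (2,-3) (1,-3) (1,-4) (2,-4) (2,-5)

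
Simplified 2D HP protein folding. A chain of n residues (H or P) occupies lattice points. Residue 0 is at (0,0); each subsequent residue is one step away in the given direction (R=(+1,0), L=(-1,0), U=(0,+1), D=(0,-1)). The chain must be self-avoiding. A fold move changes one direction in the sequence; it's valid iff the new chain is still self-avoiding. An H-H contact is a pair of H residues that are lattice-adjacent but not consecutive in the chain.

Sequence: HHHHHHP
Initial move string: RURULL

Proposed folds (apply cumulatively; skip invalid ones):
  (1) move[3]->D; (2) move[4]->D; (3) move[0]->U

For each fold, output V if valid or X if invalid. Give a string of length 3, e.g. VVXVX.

Initial: RURULL -> [(0, 0), (1, 0), (1, 1), (2, 1), (2, 2), (1, 2), (0, 2)]
Fold 1: move[3]->D => RURDLL INVALID (collision), skipped
Fold 2: move[4]->D => RURUDL INVALID (collision), skipped
Fold 3: move[0]->U => UURULL VALID

Answer: XXV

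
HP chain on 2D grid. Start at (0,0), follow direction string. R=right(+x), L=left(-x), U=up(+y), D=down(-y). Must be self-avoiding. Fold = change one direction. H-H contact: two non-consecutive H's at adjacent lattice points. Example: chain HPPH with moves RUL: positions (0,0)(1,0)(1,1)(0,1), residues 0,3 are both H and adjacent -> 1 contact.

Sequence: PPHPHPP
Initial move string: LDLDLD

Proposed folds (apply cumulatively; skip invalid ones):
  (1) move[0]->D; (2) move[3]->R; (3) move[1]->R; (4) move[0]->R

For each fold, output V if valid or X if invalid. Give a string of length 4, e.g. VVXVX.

Initial: LDLDLD -> [(0, 0), (-1, 0), (-1, -1), (-2, -1), (-2, -2), (-3, -2), (-3, -3)]
Fold 1: move[0]->D => DDLDLD VALID
Fold 2: move[3]->R => DDLRLD INVALID (collision), skipped
Fold 3: move[1]->R => DRLDLD INVALID (collision), skipped
Fold 4: move[0]->R => RDLDLD VALID

Answer: VXXV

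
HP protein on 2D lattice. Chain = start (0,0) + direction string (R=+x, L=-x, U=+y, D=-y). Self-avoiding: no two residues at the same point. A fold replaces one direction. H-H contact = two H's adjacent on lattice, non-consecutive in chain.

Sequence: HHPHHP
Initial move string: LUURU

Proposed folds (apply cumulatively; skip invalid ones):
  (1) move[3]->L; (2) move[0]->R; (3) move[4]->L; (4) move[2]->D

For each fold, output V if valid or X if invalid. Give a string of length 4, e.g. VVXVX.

Answer: VVVX

Derivation:
Initial: LUURU -> [(0, 0), (-1, 0), (-1, 1), (-1, 2), (0, 2), (0, 3)]
Fold 1: move[3]->L => LUULU VALID
Fold 2: move[0]->R => RUULU VALID
Fold 3: move[4]->L => RUULL VALID
Fold 4: move[2]->D => RUDLL INVALID (collision), skipped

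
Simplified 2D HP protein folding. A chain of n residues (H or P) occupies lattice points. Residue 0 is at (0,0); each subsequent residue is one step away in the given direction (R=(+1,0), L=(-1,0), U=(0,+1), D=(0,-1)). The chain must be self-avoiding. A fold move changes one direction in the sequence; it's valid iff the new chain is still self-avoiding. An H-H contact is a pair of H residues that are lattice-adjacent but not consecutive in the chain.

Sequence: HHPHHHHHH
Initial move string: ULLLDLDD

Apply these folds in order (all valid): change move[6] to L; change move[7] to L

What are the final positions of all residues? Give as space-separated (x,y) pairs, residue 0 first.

Answer: (0,0) (0,1) (-1,1) (-2,1) (-3,1) (-3,0) (-4,0) (-5,0) (-6,0)

Derivation:
Initial moves: ULLLDLDD
Fold: move[6]->L => ULLLDLLD (positions: [(0, 0), (0, 1), (-1, 1), (-2, 1), (-3, 1), (-3, 0), (-4, 0), (-5, 0), (-5, -1)])
Fold: move[7]->L => ULLLDLLL (positions: [(0, 0), (0, 1), (-1, 1), (-2, 1), (-3, 1), (-3, 0), (-4, 0), (-5, 0), (-6, 0)])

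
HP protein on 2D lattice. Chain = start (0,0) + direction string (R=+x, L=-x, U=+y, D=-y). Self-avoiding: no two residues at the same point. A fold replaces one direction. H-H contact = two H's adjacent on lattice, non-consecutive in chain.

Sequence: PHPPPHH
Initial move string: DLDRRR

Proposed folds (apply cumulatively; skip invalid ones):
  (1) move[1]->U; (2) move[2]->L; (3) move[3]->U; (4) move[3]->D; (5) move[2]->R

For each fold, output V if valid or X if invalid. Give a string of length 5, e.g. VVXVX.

Initial: DLDRRR -> [(0, 0), (0, -1), (-1, -1), (-1, -2), (0, -2), (1, -2), (2, -2)]
Fold 1: move[1]->U => DUDRRR INVALID (collision), skipped
Fold 2: move[2]->L => DLLRRR INVALID (collision), skipped
Fold 3: move[3]->U => DLDURR INVALID (collision), skipped
Fold 4: move[3]->D => DLDDRR VALID
Fold 5: move[2]->R => DLRDRR INVALID (collision), skipped

Answer: XXXVX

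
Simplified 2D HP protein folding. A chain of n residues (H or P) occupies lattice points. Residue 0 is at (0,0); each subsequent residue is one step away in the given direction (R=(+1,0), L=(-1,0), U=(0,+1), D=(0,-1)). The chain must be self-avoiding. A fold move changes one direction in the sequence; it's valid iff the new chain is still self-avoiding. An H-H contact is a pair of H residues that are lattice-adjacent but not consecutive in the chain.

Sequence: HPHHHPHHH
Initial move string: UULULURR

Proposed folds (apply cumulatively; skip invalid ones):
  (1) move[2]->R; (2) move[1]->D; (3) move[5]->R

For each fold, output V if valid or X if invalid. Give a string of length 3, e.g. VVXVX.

Answer: VXX

Derivation:
Initial: UULULURR -> [(0, 0), (0, 1), (0, 2), (-1, 2), (-1, 3), (-2, 3), (-2, 4), (-1, 4), (0, 4)]
Fold 1: move[2]->R => UURULURR VALID
Fold 2: move[1]->D => UDRULURR INVALID (collision), skipped
Fold 3: move[5]->R => UURULRRR INVALID (collision), skipped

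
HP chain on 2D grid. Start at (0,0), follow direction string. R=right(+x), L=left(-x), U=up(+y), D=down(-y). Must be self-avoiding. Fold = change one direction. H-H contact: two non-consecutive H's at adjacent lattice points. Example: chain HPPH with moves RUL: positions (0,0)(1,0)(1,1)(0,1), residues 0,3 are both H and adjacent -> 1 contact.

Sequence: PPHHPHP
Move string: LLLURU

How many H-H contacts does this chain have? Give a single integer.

Answer: 1

Derivation:
Positions: [(0, 0), (-1, 0), (-2, 0), (-3, 0), (-3, 1), (-2, 1), (-2, 2)]
H-H contact: residue 2 @(-2,0) - residue 5 @(-2, 1)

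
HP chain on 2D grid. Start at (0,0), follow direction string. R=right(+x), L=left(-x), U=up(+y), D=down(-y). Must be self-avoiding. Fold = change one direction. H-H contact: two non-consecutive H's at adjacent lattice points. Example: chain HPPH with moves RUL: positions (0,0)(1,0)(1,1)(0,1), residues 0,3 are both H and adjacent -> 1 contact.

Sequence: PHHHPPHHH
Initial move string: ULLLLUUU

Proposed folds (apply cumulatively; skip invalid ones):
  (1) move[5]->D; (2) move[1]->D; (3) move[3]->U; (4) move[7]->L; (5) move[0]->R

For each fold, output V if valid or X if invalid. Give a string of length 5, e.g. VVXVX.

Initial: ULLLLUUU -> [(0, 0), (0, 1), (-1, 1), (-2, 1), (-3, 1), (-4, 1), (-4, 2), (-4, 3), (-4, 4)]
Fold 1: move[5]->D => ULLLLDUU INVALID (collision), skipped
Fold 2: move[1]->D => UDLLLUUU INVALID (collision), skipped
Fold 3: move[3]->U => ULLULUUU VALID
Fold 4: move[7]->L => ULLULUUL VALID
Fold 5: move[0]->R => RLLULUUL INVALID (collision), skipped

Answer: XXVVX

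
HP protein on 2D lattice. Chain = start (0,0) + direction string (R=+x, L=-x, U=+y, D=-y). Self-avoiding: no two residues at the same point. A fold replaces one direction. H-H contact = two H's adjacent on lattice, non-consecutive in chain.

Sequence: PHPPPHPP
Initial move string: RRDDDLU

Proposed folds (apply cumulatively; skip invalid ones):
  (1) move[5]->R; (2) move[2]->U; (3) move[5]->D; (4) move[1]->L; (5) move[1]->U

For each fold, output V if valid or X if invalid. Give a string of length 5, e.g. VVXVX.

Initial: RRDDDLU -> [(0, 0), (1, 0), (2, 0), (2, -1), (2, -2), (2, -3), (1, -3), (1, -2)]
Fold 1: move[5]->R => RRDDDRU VALID
Fold 2: move[2]->U => RRUDDRU INVALID (collision), skipped
Fold 3: move[5]->D => RRDDDDU INVALID (collision), skipped
Fold 4: move[1]->L => RLDDDRU INVALID (collision), skipped
Fold 5: move[1]->U => RUDDDRU INVALID (collision), skipped

Answer: VXXXX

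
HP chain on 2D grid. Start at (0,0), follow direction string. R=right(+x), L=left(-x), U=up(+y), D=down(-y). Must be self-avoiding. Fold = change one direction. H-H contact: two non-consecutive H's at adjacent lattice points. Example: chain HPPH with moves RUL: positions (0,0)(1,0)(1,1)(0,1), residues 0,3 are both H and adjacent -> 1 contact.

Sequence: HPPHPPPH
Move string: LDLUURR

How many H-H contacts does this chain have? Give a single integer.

Answer: 1

Derivation:
Positions: [(0, 0), (-1, 0), (-1, -1), (-2, -1), (-2, 0), (-2, 1), (-1, 1), (0, 1)]
H-H contact: residue 0 @(0,0) - residue 7 @(0, 1)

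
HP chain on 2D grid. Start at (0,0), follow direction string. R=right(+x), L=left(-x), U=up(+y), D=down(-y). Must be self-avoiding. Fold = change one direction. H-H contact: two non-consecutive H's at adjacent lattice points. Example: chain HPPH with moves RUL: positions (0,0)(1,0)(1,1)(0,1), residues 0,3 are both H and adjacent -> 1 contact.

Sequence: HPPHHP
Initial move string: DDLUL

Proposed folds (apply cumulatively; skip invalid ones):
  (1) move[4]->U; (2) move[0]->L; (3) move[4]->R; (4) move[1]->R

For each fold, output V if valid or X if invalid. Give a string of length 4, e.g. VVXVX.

Answer: VVXX

Derivation:
Initial: DDLUL -> [(0, 0), (0, -1), (0, -2), (-1, -2), (-1, -1), (-2, -1)]
Fold 1: move[4]->U => DDLUU VALID
Fold 2: move[0]->L => LDLUU VALID
Fold 3: move[4]->R => LDLUR INVALID (collision), skipped
Fold 4: move[1]->R => LRLUU INVALID (collision), skipped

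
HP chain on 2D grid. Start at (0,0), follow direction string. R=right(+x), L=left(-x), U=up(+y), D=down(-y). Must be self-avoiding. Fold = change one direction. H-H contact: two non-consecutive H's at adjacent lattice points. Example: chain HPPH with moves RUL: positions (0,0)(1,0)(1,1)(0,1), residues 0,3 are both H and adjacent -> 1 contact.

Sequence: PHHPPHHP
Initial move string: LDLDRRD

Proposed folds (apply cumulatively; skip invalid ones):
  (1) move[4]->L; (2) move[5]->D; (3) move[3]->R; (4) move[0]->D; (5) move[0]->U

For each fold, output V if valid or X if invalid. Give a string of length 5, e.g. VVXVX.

Initial: LDLDRRD -> [(0, 0), (-1, 0), (-1, -1), (-2, -1), (-2, -2), (-1, -2), (0, -2), (0, -3)]
Fold 1: move[4]->L => LDLDLRD INVALID (collision), skipped
Fold 2: move[5]->D => LDLDRDD VALID
Fold 3: move[3]->R => LDLRRDD INVALID (collision), skipped
Fold 4: move[0]->D => DDLDRDD VALID
Fold 5: move[0]->U => UDLDRDD INVALID (collision), skipped

Answer: XVXVX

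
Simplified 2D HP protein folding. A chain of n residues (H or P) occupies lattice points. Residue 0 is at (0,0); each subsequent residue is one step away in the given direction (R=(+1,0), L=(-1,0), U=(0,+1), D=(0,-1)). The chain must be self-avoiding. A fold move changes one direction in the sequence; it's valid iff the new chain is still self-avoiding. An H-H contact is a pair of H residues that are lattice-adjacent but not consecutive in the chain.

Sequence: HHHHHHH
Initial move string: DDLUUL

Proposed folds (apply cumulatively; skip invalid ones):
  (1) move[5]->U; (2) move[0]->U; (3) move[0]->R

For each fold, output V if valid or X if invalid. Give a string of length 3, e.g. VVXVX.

Answer: VXX

Derivation:
Initial: DDLUUL -> [(0, 0), (0, -1), (0, -2), (-1, -2), (-1, -1), (-1, 0), (-2, 0)]
Fold 1: move[5]->U => DDLUUU VALID
Fold 2: move[0]->U => UDLUUU INVALID (collision), skipped
Fold 3: move[0]->R => RDLUUU INVALID (collision), skipped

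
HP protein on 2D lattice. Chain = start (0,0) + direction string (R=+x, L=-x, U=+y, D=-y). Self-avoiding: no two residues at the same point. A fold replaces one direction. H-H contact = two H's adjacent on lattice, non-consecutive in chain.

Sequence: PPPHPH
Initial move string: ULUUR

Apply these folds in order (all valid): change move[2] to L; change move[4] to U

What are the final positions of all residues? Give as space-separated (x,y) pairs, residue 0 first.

Initial moves: ULUUR
Fold: move[2]->L => ULLUR (positions: [(0, 0), (0, 1), (-1, 1), (-2, 1), (-2, 2), (-1, 2)])
Fold: move[4]->U => ULLUU (positions: [(0, 0), (0, 1), (-1, 1), (-2, 1), (-2, 2), (-2, 3)])

Answer: (0,0) (0,1) (-1,1) (-2,1) (-2,2) (-2,3)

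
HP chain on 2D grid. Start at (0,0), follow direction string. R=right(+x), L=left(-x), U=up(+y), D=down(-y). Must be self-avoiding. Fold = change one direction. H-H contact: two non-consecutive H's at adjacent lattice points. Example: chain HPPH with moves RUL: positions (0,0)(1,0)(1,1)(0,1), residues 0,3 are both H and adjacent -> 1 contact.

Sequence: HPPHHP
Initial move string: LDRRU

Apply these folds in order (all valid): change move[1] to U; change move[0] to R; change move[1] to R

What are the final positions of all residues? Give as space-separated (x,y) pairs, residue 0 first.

Initial moves: LDRRU
Fold: move[1]->U => LURRU (positions: [(0, 0), (-1, 0), (-1, 1), (0, 1), (1, 1), (1, 2)])
Fold: move[0]->R => RURRU (positions: [(0, 0), (1, 0), (1, 1), (2, 1), (3, 1), (3, 2)])
Fold: move[1]->R => RRRRU (positions: [(0, 0), (1, 0), (2, 0), (3, 0), (4, 0), (4, 1)])

Answer: (0,0) (1,0) (2,0) (3,0) (4,0) (4,1)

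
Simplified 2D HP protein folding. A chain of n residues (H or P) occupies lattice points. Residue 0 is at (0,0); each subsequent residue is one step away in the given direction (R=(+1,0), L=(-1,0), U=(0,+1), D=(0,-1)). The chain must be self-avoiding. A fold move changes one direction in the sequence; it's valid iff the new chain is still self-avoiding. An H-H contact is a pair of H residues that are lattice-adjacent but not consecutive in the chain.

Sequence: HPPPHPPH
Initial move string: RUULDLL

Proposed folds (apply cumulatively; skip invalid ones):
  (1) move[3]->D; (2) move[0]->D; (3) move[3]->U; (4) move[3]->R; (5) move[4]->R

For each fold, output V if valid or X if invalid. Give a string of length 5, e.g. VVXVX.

Answer: XXXXX

Derivation:
Initial: RUULDLL -> [(0, 0), (1, 0), (1, 1), (1, 2), (0, 2), (0, 1), (-1, 1), (-2, 1)]
Fold 1: move[3]->D => RUUDDLL INVALID (collision), skipped
Fold 2: move[0]->D => DUULDLL INVALID (collision), skipped
Fold 3: move[3]->U => RUUUDLL INVALID (collision), skipped
Fold 4: move[3]->R => RUURDLL INVALID (collision), skipped
Fold 5: move[4]->R => RUULRLL INVALID (collision), skipped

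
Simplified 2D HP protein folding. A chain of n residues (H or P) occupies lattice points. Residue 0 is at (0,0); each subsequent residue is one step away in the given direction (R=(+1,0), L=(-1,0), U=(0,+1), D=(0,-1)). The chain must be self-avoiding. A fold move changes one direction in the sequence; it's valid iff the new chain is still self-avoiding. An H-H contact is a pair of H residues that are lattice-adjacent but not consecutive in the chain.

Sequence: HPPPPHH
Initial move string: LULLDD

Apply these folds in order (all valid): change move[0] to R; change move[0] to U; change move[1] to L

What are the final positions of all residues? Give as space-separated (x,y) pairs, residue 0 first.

Answer: (0,0) (0,1) (-1,1) (-2,1) (-3,1) (-3,0) (-3,-1)

Derivation:
Initial moves: LULLDD
Fold: move[0]->R => RULLDD (positions: [(0, 0), (1, 0), (1, 1), (0, 1), (-1, 1), (-1, 0), (-1, -1)])
Fold: move[0]->U => UULLDD (positions: [(0, 0), (0, 1), (0, 2), (-1, 2), (-2, 2), (-2, 1), (-2, 0)])
Fold: move[1]->L => ULLLDD (positions: [(0, 0), (0, 1), (-1, 1), (-2, 1), (-3, 1), (-3, 0), (-3, -1)])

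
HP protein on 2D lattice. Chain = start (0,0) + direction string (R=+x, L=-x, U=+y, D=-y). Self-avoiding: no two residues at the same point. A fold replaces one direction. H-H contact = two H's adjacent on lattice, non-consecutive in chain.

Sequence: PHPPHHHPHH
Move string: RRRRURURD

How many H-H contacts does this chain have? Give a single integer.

Positions: [(0, 0), (1, 0), (2, 0), (3, 0), (4, 0), (4, 1), (5, 1), (5, 2), (6, 2), (6, 1)]
H-H contact: residue 6 @(5,1) - residue 9 @(6, 1)

Answer: 1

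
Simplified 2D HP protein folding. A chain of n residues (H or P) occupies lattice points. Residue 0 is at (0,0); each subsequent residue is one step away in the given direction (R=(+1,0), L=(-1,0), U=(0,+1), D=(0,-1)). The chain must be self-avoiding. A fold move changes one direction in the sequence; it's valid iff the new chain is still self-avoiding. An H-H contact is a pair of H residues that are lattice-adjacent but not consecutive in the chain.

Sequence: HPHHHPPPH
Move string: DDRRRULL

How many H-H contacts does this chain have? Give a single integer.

Positions: [(0, 0), (0, -1), (0, -2), (1, -2), (2, -2), (3, -2), (3, -1), (2, -1), (1, -1)]
H-H contact: residue 3 @(1,-2) - residue 8 @(1, -1)

Answer: 1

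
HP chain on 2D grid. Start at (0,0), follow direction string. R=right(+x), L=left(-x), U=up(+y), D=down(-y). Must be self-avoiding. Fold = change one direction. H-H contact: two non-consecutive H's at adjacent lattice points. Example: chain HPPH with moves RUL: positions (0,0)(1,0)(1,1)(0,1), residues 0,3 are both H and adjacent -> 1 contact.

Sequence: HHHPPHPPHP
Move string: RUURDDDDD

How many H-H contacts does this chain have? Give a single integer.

Answer: 1

Derivation:
Positions: [(0, 0), (1, 0), (1, 1), (1, 2), (2, 2), (2, 1), (2, 0), (2, -1), (2, -2), (2, -3)]
H-H contact: residue 2 @(1,1) - residue 5 @(2, 1)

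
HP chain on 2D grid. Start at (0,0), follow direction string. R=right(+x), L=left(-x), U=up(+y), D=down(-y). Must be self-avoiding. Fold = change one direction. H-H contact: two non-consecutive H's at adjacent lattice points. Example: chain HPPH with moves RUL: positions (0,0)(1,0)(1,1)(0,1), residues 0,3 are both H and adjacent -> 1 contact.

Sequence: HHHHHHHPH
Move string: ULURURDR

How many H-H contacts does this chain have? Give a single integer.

Positions: [(0, 0), (0, 1), (-1, 1), (-1, 2), (0, 2), (0, 3), (1, 3), (1, 2), (2, 2)]
H-H contact: residue 1 @(0,1) - residue 4 @(0, 2)

Answer: 1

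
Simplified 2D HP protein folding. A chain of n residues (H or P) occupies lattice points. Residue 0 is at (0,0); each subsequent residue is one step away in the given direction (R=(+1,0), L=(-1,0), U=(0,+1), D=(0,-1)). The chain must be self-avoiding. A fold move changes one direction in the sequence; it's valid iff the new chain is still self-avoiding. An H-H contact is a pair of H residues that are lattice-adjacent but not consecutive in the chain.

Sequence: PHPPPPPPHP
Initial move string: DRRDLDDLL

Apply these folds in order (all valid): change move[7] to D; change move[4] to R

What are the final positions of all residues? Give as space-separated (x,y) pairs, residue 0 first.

Initial moves: DRRDLDDLL
Fold: move[7]->D => DRRDLDDDL (positions: [(0, 0), (0, -1), (1, -1), (2, -1), (2, -2), (1, -2), (1, -3), (1, -4), (1, -5), (0, -5)])
Fold: move[4]->R => DRRDRDDDL (positions: [(0, 0), (0, -1), (1, -1), (2, -1), (2, -2), (3, -2), (3, -3), (3, -4), (3, -5), (2, -5)])

Answer: (0,0) (0,-1) (1,-1) (2,-1) (2,-2) (3,-2) (3,-3) (3,-4) (3,-5) (2,-5)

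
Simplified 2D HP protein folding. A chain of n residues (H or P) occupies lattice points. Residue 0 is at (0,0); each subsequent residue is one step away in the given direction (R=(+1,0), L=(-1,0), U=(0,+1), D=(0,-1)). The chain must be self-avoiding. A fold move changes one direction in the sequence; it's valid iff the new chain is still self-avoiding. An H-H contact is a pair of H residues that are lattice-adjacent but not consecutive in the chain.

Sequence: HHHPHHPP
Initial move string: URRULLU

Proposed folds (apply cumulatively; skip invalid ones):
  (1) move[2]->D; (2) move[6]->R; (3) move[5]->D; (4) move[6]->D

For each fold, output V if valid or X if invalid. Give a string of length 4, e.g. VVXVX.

Initial: URRULLU -> [(0, 0), (0, 1), (1, 1), (2, 1), (2, 2), (1, 2), (0, 2), (0, 3)]
Fold 1: move[2]->D => URDULLU INVALID (collision), skipped
Fold 2: move[6]->R => URRULLR INVALID (collision), skipped
Fold 3: move[5]->D => URRULDU INVALID (collision), skipped
Fold 4: move[6]->D => URRULLD INVALID (collision), skipped

Answer: XXXX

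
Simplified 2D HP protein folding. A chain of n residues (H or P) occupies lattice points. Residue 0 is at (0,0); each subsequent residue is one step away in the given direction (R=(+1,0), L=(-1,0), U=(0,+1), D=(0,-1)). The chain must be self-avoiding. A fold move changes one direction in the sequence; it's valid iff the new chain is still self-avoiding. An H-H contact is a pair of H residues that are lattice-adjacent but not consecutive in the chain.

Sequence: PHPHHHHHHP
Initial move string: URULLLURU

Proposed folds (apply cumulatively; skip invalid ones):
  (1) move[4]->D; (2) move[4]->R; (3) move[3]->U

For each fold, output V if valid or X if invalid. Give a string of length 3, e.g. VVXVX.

Answer: XXV

Derivation:
Initial: URULLLURU -> [(0, 0), (0, 1), (1, 1), (1, 2), (0, 2), (-1, 2), (-2, 2), (-2, 3), (-1, 3), (-1, 4)]
Fold 1: move[4]->D => URULDLURU INVALID (collision), skipped
Fold 2: move[4]->R => URULRLURU INVALID (collision), skipped
Fold 3: move[3]->U => URUULLURU VALID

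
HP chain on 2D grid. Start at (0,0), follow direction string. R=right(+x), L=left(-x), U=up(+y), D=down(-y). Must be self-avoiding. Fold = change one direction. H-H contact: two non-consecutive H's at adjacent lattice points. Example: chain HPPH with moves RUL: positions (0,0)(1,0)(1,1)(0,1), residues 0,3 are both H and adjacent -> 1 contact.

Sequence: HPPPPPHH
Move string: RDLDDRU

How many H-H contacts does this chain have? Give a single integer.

Positions: [(0, 0), (1, 0), (1, -1), (0, -1), (0, -2), (0, -3), (1, -3), (1, -2)]
No H-H contacts found.

Answer: 0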